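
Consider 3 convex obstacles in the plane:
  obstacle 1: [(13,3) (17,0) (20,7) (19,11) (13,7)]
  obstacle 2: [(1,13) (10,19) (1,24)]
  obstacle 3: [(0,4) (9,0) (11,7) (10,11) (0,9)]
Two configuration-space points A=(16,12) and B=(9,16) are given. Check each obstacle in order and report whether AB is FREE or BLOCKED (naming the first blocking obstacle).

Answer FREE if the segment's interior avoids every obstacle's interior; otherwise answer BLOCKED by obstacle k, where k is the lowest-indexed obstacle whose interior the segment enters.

Obstacle 1 [(13,3) (17,0) (20,7) (19,11) (13,7)]:
  edge (13,3)–(17,0): clear
  edge (17,0)–(20,7): clear
  edge (20,7)–(19,11): clear
  edge (19,11)–(13,7): clear
  edge (13,7)–(13,3): clear
  midpoint (25/2,14) outside
  → clear
Obstacle 2 [(1,13) (10,19) (1,24)]:
  edge (1,13)–(10,19): clear
  edge (10,19)–(1,24): clear
  edge (1,24)–(1,13): clear
  midpoint (25/2,14) outside
  → clear
Obstacle 3 [(0,4) (9,0) (11,7) (10,11) (0,9)]:
  edge (0,4)–(9,0): clear
  edge (9,0)–(11,7): clear
  edge (11,7)–(10,11): clear
  edge (10,11)–(0,9): clear
  edge (0,9)–(0,4): clear
  midpoint (25/2,14) outside
  → clear

FREE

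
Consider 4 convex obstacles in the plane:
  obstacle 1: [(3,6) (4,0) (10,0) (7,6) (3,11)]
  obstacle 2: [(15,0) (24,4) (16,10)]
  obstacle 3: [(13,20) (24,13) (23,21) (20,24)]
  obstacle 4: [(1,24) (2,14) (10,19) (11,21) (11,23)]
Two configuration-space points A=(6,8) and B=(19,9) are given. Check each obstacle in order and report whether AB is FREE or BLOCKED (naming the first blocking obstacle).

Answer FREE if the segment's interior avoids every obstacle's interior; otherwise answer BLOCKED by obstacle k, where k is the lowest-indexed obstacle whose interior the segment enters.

Obstacle 1 [(3,6) (4,0) (10,0) (7,6) (3,11)]:
  edge (3,6)–(4,0): clear
  edge (4,0)–(10,0): clear
  edge (10,0)–(7,6): clear
  edge (7,6)–(3,11): clear
  edge (3,11)–(3,6): clear
  midpoint (25/2,17/2) outside
  → clear
Obstacle 2 [(15,0) (24,4) (16,10)]:
  edge (15,0)–(24,4): clear
  edge (24,4)–(16,10): crosses AB
  edge (16,10)–(15,0): crosses AB
  → BLOCKED
Obstacle 3 [(13,20) (24,13) (23,21) (20,24)]:
  edge (13,20)–(24,13): clear
  edge (24,13)–(23,21): clear
  edge (23,21)–(20,24): clear
  edge (20,24)–(13,20): clear
  midpoint (25/2,17/2) outside
  → clear
Obstacle 4 [(1,24) (2,14) (10,19) (11,21) (11,23)]:
  edge (1,24)–(2,14): clear
  edge (2,14)–(10,19): clear
  edge (10,19)–(11,21): clear
  edge (11,21)–(11,23): clear
  edge (11,23)–(1,24): clear
  midpoint (25/2,17/2) outside
  → clear

BLOCKED by obstacle 2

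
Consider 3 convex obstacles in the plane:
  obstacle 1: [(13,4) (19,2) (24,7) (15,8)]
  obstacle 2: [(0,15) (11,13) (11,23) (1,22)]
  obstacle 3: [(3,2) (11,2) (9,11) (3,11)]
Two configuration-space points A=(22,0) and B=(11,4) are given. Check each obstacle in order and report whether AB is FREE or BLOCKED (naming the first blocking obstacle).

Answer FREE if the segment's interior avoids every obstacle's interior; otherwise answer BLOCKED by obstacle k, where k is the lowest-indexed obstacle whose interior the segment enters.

FREE

Obstacle 1 [(13,4) (19,2) (24,7) (15,8)]:
  edge (13,4)–(19,2): clear
  edge (19,2)–(24,7): clear
  edge (24,7)–(15,8): clear
  edge (15,8)–(13,4): clear
  midpoint (33/2,2) outside
  → clear
Obstacle 2 [(0,15) (11,13) (11,23) (1,22)]:
  edge (0,15)–(11,13): clear
  edge (11,13)–(11,23): clear
  edge (11,23)–(1,22): clear
  edge (1,22)–(0,15): clear
  midpoint (33/2,2) outside
  → clear
Obstacle 3 [(3,2) (11,2) (9,11) (3,11)]:
  edge (3,2)–(11,2): clear
  edge (11,2)–(9,11): clear
  edge (9,11)–(3,11): clear
  edge (3,11)–(3,2): clear
  midpoint (33/2,2) outside
  → clear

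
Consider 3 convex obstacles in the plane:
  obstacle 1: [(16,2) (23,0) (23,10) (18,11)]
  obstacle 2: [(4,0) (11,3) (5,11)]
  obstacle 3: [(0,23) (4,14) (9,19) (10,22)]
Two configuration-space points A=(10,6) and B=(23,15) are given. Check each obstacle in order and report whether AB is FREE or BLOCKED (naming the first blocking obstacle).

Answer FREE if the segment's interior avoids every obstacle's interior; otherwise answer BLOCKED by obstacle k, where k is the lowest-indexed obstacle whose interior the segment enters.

FREE

Obstacle 1 [(16,2) (23,0) (23,10) (18,11)]:
  edge (16,2)–(23,0): clear
  edge (23,0)–(23,10): clear
  edge (23,10)–(18,11): clear
  edge (18,11)–(16,2): clear
  midpoint (33/2,21/2) outside
  → clear
Obstacle 2 [(4,0) (11,3) (5,11)]:
  edge (4,0)–(11,3): clear
  edge (11,3)–(5,11): clear
  edge (5,11)–(4,0): clear
  midpoint (33/2,21/2) outside
  → clear
Obstacle 3 [(0,23) (4,14) (9,19) (10,22)]:
  edge (0,23)–(4,14): clear
  edge (4,14)–(9,19): clear
  edge (9,19)–(10,22): clear
  edge (10,22)–(0,23): clear
  midpoint (33/2,21/2) outside
  → clear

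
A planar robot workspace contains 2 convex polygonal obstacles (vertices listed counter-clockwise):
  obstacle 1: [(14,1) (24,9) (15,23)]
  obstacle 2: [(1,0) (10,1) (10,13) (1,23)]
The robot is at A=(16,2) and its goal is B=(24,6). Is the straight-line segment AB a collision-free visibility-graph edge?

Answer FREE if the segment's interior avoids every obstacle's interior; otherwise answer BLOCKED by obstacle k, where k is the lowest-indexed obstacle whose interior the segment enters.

Obstacle 1 [(14,1) (24,9) (15,23)]:
  edge (14,1)–(24,9): clear
  edge (24,9)–(15,23): clear
  edge (15,23)–(14,1): clear
  midpoint (20,4) outside
  → clear
Obstacle 2 [(1,0) (10,1) (10,13) (1,23)]:
  edge (1,0)–(10,1): clear
  edge (10,1)–(10,13): clear
  edge (10,13)–(1,23): clear
  edge (1,23)–(1,0): clear
  midpoint (20,4) outside
  → clear

FREE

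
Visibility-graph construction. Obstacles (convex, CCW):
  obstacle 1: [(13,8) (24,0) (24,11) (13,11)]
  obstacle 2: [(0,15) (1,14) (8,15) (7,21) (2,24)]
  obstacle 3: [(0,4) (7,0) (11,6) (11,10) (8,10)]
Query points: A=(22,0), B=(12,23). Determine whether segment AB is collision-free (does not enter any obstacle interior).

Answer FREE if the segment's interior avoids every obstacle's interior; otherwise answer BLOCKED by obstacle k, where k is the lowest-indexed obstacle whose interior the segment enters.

Obstacle 1 [(13,8) (24,0) (24,11) (13,11)]:
  edge (13,8)–(24,0): crosses AB
  edge (24,0)–(24,11): clear
  edge (24,11)–(13,11): crosses AB
  edge (13,11)–(13,8): clear
  → BLOCKED
Obstacle 2 [(0,15) (1,14) (8,15) (7,21) (2,24)]:
  edge (0,15)–(1,14): clear
  edge (1,14)–(8,15): clear
  edge (8,15)–(7,21): clear
  edge (7,21)–(2,24): clear
  edge (2,24)–(0,15): clear
  midpoint (17,23/2) outside
  → clear
Obstacle 3 [(0,4) (7,0) (11,6) (11,10) (8,10)]:
  edge (0,4)–(7,0): clear
  edge (7,0)–(11,6): clear
  edge (11,6)–(11,10): clear
  edge (11,10)–(8,10): clear
  edge (8,10)–(0,4): clear
  midpoint (17,23/2) outside
  → clear

BLOCKED by obstacle 1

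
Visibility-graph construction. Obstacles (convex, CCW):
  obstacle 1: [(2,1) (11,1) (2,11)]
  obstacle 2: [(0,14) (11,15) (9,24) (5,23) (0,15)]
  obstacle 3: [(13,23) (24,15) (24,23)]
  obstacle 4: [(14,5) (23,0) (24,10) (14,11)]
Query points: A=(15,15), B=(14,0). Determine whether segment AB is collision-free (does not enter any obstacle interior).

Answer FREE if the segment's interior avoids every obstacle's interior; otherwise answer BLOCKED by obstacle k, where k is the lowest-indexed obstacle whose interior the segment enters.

BLOCKED by obstacle 4

Obstacle 1 [(2,1) (11,1) (2,11)]:
  edge (2,1)–(11,1): clear
  edge (11,1)–(2,11): clear
  edge (2,11)–(2,1): clear
  midpoint (29/2,15/2) outside
  → clear
Obstacle 2 [(0,14) (11,15) (9,24) (5,23) (0,15)]:
  edge (0,14)–(11,15): clear
  edge (11,15)–(9,24): clear
  edge (9,24)–(5,23): clear
  edge (5,23)–(0,15): clear
  edge (0,15)–(0,14): clear
  midpoint (29/2,15/2) outside
  → clear
Obstacle 3 [(13,23) (24,15) (24,23)]:
  edge (13,23)–(24,15): clear
  edge (24,15)–(24,23): clear
  edge (24,23)–(13,23): clear
  midpoint (29/2,15/2) outside
  → clear
Obstacle 4 [(14,5) (23,0) (24,10) (14,11)]:
  edge (14,5)–(23,0): crosses AB
  edge (23,0)–(24,10): clear
  edge (24,10)–(14,11): crosses AB
  edge (14,11)–(14,5): clear
  → BLOCKED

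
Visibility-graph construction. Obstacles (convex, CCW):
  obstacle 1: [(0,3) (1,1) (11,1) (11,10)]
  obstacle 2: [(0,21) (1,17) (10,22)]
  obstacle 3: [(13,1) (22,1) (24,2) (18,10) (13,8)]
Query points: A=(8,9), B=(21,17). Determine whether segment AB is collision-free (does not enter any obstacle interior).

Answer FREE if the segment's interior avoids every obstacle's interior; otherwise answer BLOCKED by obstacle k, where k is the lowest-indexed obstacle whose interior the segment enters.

FREE

Obstacle 1 [(0,3) (1,1) (11,1) (11,10)]:
  edge (0,3)–(1,1): clear
  edge (1,1)–(11,1): clear
  edge (11,1)–(11,10): clear
  edge (11,10)–(0,3): clear
  midpoint (29/2,13) outside
  → clear
Obstacle 2 [(0,21) (1,17) (10,22)]:
  edge (0,21)–(1,17): clear
  edge (1,17)–(10,22): clear
  edge (10,22)–(0,21): clear
  midpoint (29/2,13) outside
  → clear
Obstacle 3 [(13,1) (22,1) (24,2) (18,10) (13,8)]:
  edge (13,1)–(22,1): clear
  edge (22,1)–(24,2): clear
  edge (24,2)–(18,10): clear
  edge (18,10)–(13,8): clear
  edge (13,8)–(13,1): clear
  midpoint (29/2,13) outside
  → clear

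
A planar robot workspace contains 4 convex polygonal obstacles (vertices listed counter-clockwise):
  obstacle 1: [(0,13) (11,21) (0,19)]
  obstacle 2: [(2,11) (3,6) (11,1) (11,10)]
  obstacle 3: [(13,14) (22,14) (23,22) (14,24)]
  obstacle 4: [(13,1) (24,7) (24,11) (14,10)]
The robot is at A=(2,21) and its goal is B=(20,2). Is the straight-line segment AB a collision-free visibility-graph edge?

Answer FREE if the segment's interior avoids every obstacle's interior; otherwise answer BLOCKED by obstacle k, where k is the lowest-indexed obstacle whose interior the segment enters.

Obstacle 1 [(0,13) (11,21) (0,19)]:
  edge (0,13)–(11,21): crosses AB
  edge (11,21)–(0,19): crosses AB
  edge (0,19)–(0,13): clear
  → BLOCKED
Obstacle 2 [(2,11) (3,6) (11,1) (11,10)]:
  edge (2,11)–(3,6): clear
  edge (3,6)–(11,1): clear
  edge (11,1)–(11,10): clear
  edge (11,10)–(2,11): clear
  midpoint (11,23/2) outside
  → clear
Obstacle 3 [(13,14) (22,14) (23,22) (14,24)]:
  edge (13,14)–(22,14): clear
  edge (22,14)–(23,22): clear
  edge (23,22)–(14,24): clear
  edge (14,24)–(13,14): clear
  midpoint (11,23/2) outside
  → clear
Obstacle 4 [(13,1) (24,7) (24,11) (14,10)]:
  edge (13,1)–(24,7): crosses AB
  edge (24,7)–(24,11): clear
  edge (24,11)–(14,10): clear
  edge (14,10)–(13,1): crosses AB
  → BLOCKED

BLOCKED by obstacle 1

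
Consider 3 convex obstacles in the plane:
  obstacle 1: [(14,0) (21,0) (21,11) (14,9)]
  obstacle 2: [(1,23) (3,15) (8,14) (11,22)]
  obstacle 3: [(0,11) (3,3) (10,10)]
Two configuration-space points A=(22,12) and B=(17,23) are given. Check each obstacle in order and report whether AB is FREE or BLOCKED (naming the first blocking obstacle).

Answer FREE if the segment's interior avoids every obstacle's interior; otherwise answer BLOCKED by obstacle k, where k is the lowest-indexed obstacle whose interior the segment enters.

Obstacle 1 [(14,0) (21,0) (21,11) (14,9)]:
  edge (14,0)–(21,0): clear
  edge (21,0)–(21,11): clear
  edge (21,11)–(14,9): clear
  edge (14,9)–(14,0): clear
  midpoint (39/2,35/2) outside
  → clear
Obstacle 2 [(1,23) (3,15) (8,14) (11,22)]:
  edge (1,23)–(3,15): clear
  edge (3,15)–(8,14): clear
  edge (8,14)–(11,22): clear
  edge (11,22)–(1,23): clear
  midpoint (39/2,35/2) outside
  → clear
Obstacle 3 [(0,11) (3,3) (10,10)]:
  edge (0,11)–(3,3): clear
  edge (3,3)–(10,10): clear
  edge (10,10)–(0,11): clear
  midpoint (39/2,35/2) outside
  → clear

FREE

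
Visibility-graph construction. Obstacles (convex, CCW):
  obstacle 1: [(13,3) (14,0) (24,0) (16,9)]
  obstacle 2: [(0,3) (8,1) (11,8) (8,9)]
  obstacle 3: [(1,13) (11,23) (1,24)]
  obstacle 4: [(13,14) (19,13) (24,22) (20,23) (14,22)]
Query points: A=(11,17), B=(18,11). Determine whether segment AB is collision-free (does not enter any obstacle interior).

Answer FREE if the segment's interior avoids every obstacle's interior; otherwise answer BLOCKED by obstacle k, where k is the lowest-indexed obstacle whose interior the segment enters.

BLOCKED by obstacle 4

Obstacle 1 [(13,3) (14,0) (24,0) (16,9)]:
  edge (13,3)–(14,0): clear
  edge (14,0)–(24,0): clear
  edge (24,0)–(16,9): clear
  edge (16,9)–(13,3): clear
  midpoint (29/2,14) outside
  → clear
Obstacle 2 [(0,3) (8,1) (11,8) (8,9)]:
  edge (0,3)–(8,1): clear
  edge (8,1)–(11,8): clear
  edge (11,8)–(8,9): clear
  edge (8,9)–(0,3): clear
  midpoint (29/2,14) outside
  → clear
Obstacle 3 [(1,13) (11,23) (1,24)]:
  edge (1,13)–(11,23): clear
  edge (11,23)–(1,24): clear
  edge (1,24)–(1,13): clear
  midpoint (29/2,14) outside
  → clear
Obstacle 4 [(13,14) (19,13) (24,22) (20,23) (14,22)]:
  edge (13,14)–(19,13): crosses AB
  edge (19,13)–(24,22): clear
  edge (24,22)–(20,23): clear
  edge (20,23)–(14,22): clear
  edge (14,22)–(13,14): crosses AB
  → BLOCKED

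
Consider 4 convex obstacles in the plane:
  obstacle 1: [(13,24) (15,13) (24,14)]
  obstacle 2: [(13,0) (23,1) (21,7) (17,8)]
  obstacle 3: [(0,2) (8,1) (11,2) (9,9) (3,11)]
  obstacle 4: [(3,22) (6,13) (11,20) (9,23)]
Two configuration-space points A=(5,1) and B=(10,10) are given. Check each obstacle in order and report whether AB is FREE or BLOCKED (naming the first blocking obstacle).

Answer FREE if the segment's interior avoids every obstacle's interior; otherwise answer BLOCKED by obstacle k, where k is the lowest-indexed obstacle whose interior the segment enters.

Obstacle 1 [(13,24) (15,13) (24,14)]:
  edge (13,24)–(15,13): clear
  edge (15,13)–(24,14): clear
  edge (24,14)–(13,24): clear
  midpoint (15/2,11/2) outside
  → clear
Obstacle 2 [(13,0) (23,1) (21,7) (17,8)]:
  edge (13,0)–(23,1): clear
  edge (23,1)–(21,7): clear
  edge (21,7)–(17,8): clear
  edge (17,8)–(13,0): clear
  midpoint (15/2,11/2) outside
  → clear
Obstacle 3 [(0,2) (8,1) (11,2) (9,9) (3,11)]:
  edge (0,2)–(8,1): crosses AB
  edge (8,1)–(11,2): clear
  edge (11,2)–(9,9): crosses AB
  edge (9,9)–(3,11): clear
  edge (3,11)–(0,2): clear
  → BLOCKED
Obstacle 4 [(3,22) (6,13) (11,20) (9,23)]:
  edge (3,22)–(6,13): clear
  edge (6,13)–(11,20): clear
  edge (11,20)–(9,23): clear
  edge (9,23)–(3,22): clear
  midpoint (15/2,11/2) outside
  → clear

BLOCKED by obstacle 3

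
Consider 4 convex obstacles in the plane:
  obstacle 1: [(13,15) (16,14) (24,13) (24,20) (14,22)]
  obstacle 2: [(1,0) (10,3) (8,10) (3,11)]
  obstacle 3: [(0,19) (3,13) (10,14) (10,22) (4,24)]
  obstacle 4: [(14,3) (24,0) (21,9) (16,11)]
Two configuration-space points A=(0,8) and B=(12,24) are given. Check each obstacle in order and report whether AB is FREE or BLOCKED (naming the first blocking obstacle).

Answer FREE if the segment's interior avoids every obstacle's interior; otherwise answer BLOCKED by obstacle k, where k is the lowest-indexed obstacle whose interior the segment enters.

Obstacle 1 [(13,15) (16,14) (24,13) (24,20) (14,22)]:
  edge (13,15)–(16,14): clear
  edge (16,14)–(24,13): clear
  edge (24,13)–(24,20): clear
  edge (24,20)–(14,22): clear
  edge (14,22)–(13,15): clear
  midpoint (6,16) outside
  → clear
Obstacle 2 [(1,0) (10,3) (8,10) (3,11)]:
  edge (1,0)–(10,3): clear
  edge (10,3)–(8,10): clear
  edge (8,10)–(3,11): clear
  edge (3,11)–(1,0): clear
  midpoint (6,16) outside
  → clear
Obstacle 3 [(0,19) (3,13) (10,14) (10,22) (4,24)]:
  edge (0,19)–(3,13): clear
  edge (3,13)–(10,14): crosses AB
  edge (10,14)–(10,22): crosses AB
  edge (10,22)–(4,24): clear
  edge (4,24)–(0,19): clear
  → BLOCKED
Obstacle 4 [(14,3) (24,0) (21,9) (16,11)]:
  edge (14,3)–(24,0): clear
  edge (24,0)–(21,9): clear
  edge (21,9)–(16,11): clear
  edge (16,11)–(14,3): clear
  midpoint (6,16) outside
  → clear

BLOCKED by obstacle 3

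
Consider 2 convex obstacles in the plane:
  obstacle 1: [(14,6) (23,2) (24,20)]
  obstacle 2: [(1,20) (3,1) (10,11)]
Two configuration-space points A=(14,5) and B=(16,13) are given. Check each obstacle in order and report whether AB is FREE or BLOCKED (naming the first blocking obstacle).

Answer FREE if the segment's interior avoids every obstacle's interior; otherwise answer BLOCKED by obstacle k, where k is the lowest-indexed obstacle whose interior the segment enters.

Obstacle 1 [(14,6) (23,2) (24,20)]:
  edge (14,6)–(23,2): crosses AB
  edge (23,2)–(24,20): clear
  edge (24,20)–(14,6): crosses AB
  → BLOCKED
Obstacle 2 [(1,20) (3,1) (10,11)]:
  edge (1,20)–(3,1): clear
  edge (3,1)–(10,11): clear
  edge (10,11)–(1,20): clear
  midpoint (15,9) outside
  → clear

BLOCKED by obstacle 1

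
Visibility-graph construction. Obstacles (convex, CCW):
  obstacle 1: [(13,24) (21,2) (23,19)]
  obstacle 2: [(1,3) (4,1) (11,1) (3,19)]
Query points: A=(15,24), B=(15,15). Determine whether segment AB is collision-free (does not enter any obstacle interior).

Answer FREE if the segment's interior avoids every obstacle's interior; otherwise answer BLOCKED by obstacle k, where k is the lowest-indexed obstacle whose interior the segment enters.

BLOCKED by obstacle 1

Obstacle 1 [(13,24) (21,2) (23,19)]:
  edge (13,24)–(21,2): crosses AB
  edge (21,2)–(23,19): clear
  edge (23,19)–(13,24): crosses AB
  → BLOCKED
Obstacle 2 [(1,3) (4,1) (11,1) (3,19)]:
  edge (1,3)–(4,1): clear
  edge (4,1)–(11,1): clear
  edge (11,1)–(3,19): clear
  edge (3,19)–(1,3): clear
  midpoint (15,39/2) outside
  → clear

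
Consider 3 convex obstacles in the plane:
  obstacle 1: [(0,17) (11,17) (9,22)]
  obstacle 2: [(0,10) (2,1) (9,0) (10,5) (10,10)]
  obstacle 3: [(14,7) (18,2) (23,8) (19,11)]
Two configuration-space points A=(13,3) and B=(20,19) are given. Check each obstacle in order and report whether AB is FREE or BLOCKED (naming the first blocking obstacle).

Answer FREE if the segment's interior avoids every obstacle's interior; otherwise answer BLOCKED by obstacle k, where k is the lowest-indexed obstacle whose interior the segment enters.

Obstacle 1 [(0,17) (11,17) (9,22)]:
  edge (0,17)–(11,17): clear
  edge (11,17)–(9,22): clear
  edge (9,22)–(0,17): clear
  midpoint (33/2,11) outside
  → clear
Obstacle 2 [(0,10) (2,1) (9,0) (10,5) (10,10)]:
  edge (0,10)–(2,1): clear
  edge (2,1)–(9,0): clear
  edge (9,0)–(10,5): clear
  edge (10,5)–(10,10): clear
  edge (10,10)–(0,10): clear
  midpoint (33/2,11) outside
  → clear
Obstacle 3 [(14,7) (18,2) (23,8) (19,11)]:
  edge (14,7)–(18,2): crosses AB
  edge (18,2)–(23,8): clear
  edge (23,8)–(19,11): clear
  edge (19,11)–(14,7): crosses AB
  → BLOCKED

BLOCKED by obstacle 3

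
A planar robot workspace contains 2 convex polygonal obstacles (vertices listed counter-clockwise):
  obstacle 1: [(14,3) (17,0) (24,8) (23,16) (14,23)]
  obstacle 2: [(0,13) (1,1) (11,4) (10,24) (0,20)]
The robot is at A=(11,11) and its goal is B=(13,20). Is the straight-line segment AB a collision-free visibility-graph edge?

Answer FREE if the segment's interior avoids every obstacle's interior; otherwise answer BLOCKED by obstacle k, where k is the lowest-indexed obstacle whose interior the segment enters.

Obstacle 1 [(14,3) (17,0) (24,8) (23,16) (14,23)]:
  edge (14,3)–(17,0): clear
  edge (17,0)–(24,8): clear
  edge (24,8)–(23,16): clear
  edge (23,16)–(14,23): clear
  edge (14,23)–(14,3): clear
  midpoint (12,31/2) outside
  → clear
Obstacle 2 [(0,13) (1,1) (11,4) (10,24) (0,20)]:
  edge (0,13)–(1,1): clear
  edge (1,1)–(11,4): clear
  edge (11,4)–(10,24): clear
  edge (10,24)–(0,20): clear
  edge (0,20)–(0,13): clear
  midpoint (12,31/2) outside
  → clear

FREE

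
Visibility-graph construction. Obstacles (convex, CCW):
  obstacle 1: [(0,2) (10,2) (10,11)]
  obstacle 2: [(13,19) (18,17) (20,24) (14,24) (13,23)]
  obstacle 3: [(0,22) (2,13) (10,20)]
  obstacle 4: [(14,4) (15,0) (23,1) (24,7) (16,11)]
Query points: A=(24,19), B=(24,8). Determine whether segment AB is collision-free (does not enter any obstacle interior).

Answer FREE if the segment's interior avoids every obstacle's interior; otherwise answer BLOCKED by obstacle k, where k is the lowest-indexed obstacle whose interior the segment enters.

FREE

Obstacle 1 [(0,2) (10,2) (10,11)]:
  edge (0,2)–(10,2): clear
  edge (10,2)–(10,11): clear
  edge (10,11)–(0,2): clear
  midpoint (24,27/2) outside
  → clear
Obstacle 2 [(13,19) (18,17) (20,24) (14,24) (13,23)]:
  edge (13,19)–(18,17): clear
  edge (18,17)–(20,24): clear
  edge (20,24)–(14,24): clear
  edge (14,24)–(13,23): clear
  edge (13,23)–(13,19): clear
  midpoint (24,27/2) outside
  → clear
Obstacle 3 [(0,22) (2,13) (10,20)]:
  edge (0,22)–(2,13): clear
  edge (2,13)–(10,20): clear
  edge (10,20)–(0,22): clear
  midpoint (24,27/2) outside
  → clear
Obstacle 4 [(14,4) (15,0) (23,1) (24,7) (16,11)]:
  edge (14,4)–(15,0): clear
  edge (15,0)–(23,1): clear
  edge (23,1)–(24,7): clear
  edge (24,7)–(16,11): clear
  edge (16,11)–(14,4): clear
  midpoint (24,27/2) outside
  → clear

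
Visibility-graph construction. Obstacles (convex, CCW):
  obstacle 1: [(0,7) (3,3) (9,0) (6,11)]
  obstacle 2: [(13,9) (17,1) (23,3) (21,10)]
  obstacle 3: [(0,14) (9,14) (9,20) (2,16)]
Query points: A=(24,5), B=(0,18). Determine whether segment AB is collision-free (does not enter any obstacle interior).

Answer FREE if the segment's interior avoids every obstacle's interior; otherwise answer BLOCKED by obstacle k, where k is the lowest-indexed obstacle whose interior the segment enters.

BLOCKED by obstacle 2

Obstacle 1 [(0,7) (3,3) (9,0) (6,11)]:
  edge (0,7)–(3,3): clear
  edge (3,3)–(9,0): clear
  edge (9,0)–(6,11): clear
  edge (6,11)–(0,7): clear
  midpoint (12,23/2) outside
  → clear
Obstacle 2 [(13,9) (17,1) (23,3) (21,10)]:
  edge (13,9)–(17,1): clear
  edge (17,1)–(23,3): clear
  edge (23,3)–(21,10): crosses AB
  edge (21,10)–(13,9): crosses AB
  → BLOCKED
Obstacle 3 [(0,14) (9,14) (9,20) (2,16)]:
  edge (0,14)–(9,14): crosses AB
  edge (9,14)–(9,20): clear
  edge (9,20)–(2,16): crosses AB
  edge (2,16)–(0,14): clear
  → BLOCKED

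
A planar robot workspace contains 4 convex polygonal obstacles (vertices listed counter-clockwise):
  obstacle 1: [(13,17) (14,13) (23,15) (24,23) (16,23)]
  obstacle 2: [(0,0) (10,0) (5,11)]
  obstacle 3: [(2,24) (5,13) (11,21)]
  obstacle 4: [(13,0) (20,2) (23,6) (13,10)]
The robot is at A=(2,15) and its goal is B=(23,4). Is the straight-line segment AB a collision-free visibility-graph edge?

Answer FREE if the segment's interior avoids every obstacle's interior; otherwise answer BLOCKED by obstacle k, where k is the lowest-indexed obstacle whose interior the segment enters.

Obstacle 1 [(13,17) (14,13) (23,15) (24,23) (16,23)]:
  edge (13,17)–(14,13): clear
  edge (14,13)–(23,15): clear
  edge (23,15)–(24,23): clear
  edge (24,23)–(16,23): clear
  edge (16,23)–(13,17): clear
  midpoint (25/2,19/2) outside
  → clear
Obstacle 2 [(0,0) (10,0) (5,11)]:
  edge (0,0)–(10,0): clear
  edge (10,0)–(5,11): clear
  edge (5,11)–(0,0): clear
  midpoint (25/2,19/2) outside
  → clear
Obstacle 3 [(2,24) (5,13) (11,21)]:
  edge (2,24)–(5,13): crosses AB
  edge (5,13)–(11,21): crosses AB
  edge (11,21)–(2,24): clear
  → BLOCKED
Obstacle 4 [(13,0) (20,2) (23,6) (13,10)]:
  edge (13,0)–(20,2): clear
  edge (20,2)–(23,6): crosses AB
  edge (23,6)–(13,10): clear
  edge (13,10)–(13,0): crosses AB
  → BLOCKED

BLOCKED by obstacle 3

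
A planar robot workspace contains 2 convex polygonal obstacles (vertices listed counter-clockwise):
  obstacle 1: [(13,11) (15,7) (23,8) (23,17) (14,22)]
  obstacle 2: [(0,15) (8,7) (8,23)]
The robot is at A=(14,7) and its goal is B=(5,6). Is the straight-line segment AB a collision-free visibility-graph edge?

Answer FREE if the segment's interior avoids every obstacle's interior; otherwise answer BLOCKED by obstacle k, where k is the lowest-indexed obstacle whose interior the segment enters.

Obstacle 1 [(13,11) (15,7) (23,8) (23,17) (14,22)]:
  edge (13,11)–(15,7): clear
  edge (15,7)–(23,8): clear
  edge (23,8)–(23,17): clear
  edge (23,17)–(14,22): clear
  edge (14,22)–(13,11): clear
  midpoint (19/2,13/2) outside
  → clear
Obstacle 2 [(0,15) (8,7) (8,23)]:
  edge (0,15)–(8,7): clear
  edge (8,7)–(8,23): clear
  edge (8,23)–(0,15): clear
  midpoint (19/2,13/2) outside
  → clear

FREE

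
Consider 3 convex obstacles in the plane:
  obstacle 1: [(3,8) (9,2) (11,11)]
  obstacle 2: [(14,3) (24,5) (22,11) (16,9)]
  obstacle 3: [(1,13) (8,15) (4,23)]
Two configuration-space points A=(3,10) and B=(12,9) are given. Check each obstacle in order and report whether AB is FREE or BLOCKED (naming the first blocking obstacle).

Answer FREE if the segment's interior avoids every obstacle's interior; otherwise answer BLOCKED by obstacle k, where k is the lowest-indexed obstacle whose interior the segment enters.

Obstacle 1 [(3,8) (9,2) (11,11)]:
  edge (3,8)–(9,2): clear
  edge (9,2)–(11,11): crosses AB
  edge (11,11)–(3,8): crosses AB
  → BLOCKED
Obstacle 2 [(14,3) (24,5) (22,11) (16,9)]:
  edge (14,3)–(24,5): clear
  edge (24,5)–(22,11): clear
  edge (22,11)–(16,9): clear
  edge (16,9)–(14,3): clear
  midpoint (15/2,19/2) outside
  → clear
Obstacle 3 [(1,13) (8,15) (4,23)]:
  edge (1,13)–(8,15): clear
  edge (8,15)–(4,23): clear
  edge (4,23)–(1,13): clear
  midpoint (15/2,19/2) outside
  → clear

BLOCKED by obstacle 1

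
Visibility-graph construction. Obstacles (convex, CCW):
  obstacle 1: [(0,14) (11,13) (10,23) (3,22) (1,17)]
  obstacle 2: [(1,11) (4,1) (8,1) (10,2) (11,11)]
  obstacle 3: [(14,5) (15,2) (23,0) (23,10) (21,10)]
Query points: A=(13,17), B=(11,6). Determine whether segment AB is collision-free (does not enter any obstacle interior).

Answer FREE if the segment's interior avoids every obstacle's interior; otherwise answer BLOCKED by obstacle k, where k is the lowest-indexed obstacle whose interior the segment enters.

FREE

Obstacle 1 [(0,14) (11,13) (10,23) (3,22) (1,17)]:
  edge (0,14)–(11,13): clear
  edge (11,13)–(10,23): clear
  edge (10,23)–(3,22): clear
  edge (3,22)–(1,17): clear
  edge (1,17)–(0,14): clear
  midpoint (12,23/2) outside
  → clear
Obstacle 2 [(1,11) (4,1) (8,1) (10,2) (11,11)]:
  edge (1,11)–(4,1): clear
  edge (4,1)–(8,1): clear
  edge (8,1)–(10,2): clear
  edge (10,2)–(11,11): clear
  edge (11,11)–(1,11): clear
  midpoint (12,23/2) outside
  → clear
Obstacle 3 [(14,5) (15,2) (23,0) (23,10) (21,10)]:
  edge (14,5)–(15,2): clear
  edge (15,2)–(23,0): clear
  edge (23,0)–(23,10): clear
  edge (23,10)–(21,10): clear
  edge (21,10)–(14,5): clear
  midpoint (12,23/2) outside
  → clear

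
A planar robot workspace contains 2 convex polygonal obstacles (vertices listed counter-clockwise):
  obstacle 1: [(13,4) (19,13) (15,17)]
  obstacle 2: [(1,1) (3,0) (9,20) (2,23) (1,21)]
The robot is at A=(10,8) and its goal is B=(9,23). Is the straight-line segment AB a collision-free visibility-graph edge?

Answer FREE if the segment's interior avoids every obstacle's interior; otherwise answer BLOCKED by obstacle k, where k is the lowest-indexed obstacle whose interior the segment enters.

Obstacle 1 [(13,4) (19,13) (15,17)]:
  edge (13,4)–(19,13): clear
  edge (19,13)–(15,17): clear
  edge (15,17)–(13,4): clear
  midpoint (19/2,31/2) outside
  → clear
Obstacle 2 [(1,1) (3,0) (9,20) (2,23) (1,21)]:
  edge (1,1)–(3,0): clear
  edge (3,0)–(9,20): clear
  edge (9,20)–(2,23): clear
  edge (2,23)–(1,21): clear
  edge (1,21)–(1,1): clear
  midpoint (19/2,31/2) outside
  → clear

FREE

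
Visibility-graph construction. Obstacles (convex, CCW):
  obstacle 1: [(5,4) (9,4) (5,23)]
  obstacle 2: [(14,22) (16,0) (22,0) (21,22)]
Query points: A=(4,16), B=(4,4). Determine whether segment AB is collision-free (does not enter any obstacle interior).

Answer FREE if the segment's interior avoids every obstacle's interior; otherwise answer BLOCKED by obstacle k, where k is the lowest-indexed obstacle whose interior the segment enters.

Obstacle 1 [(5,4) (9,4) (5,23)]:
  edge (5,4)–(9,4): clear
  edge (9,4)–(5,23): clear
  edge (5,23)–(5,4): clear
  midpoint (4,10) outside
  → clear
Obstacle 2 [(14,22) (16,0) (22,0) (21,22)]:
  edge (14,22)–(16,0): clear
  edge (16,0)–(22,0): clear
  edge (22,0)–(21,22): clear
  edge (21,22)–(14,22): clear
  midpoint (4,10) outside
  → clear

FREE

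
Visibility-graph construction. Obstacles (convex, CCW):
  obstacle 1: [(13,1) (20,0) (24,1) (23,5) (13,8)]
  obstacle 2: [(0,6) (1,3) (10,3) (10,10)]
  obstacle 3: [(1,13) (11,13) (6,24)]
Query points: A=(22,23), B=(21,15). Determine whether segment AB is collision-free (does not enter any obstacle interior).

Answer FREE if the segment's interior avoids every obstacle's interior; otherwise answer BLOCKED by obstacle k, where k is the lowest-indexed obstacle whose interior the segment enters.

FREE

Obstacle 1 [(13,1) (20,0) (24,1) (23,5) (13,8)]:
  edge (13,1)–(20,0): clear
  edge (20,0)–(24,1): clear
  edge (24,1)–(23,5): clear
  edge (23,5)–(13,8): clear
  edge (13,8)–(13,1): clear
  midpoint (43/2,19) outside
  → clear
Obstacle 2 [(0,6) (1,3) (10,3) (10,10)]:
  edge (0,6)–(1,3): clear
  edge (1,3)–(10,3): clear
  edge (10,3)–(10,10): clear
  edge (10,10)–(0,6): clear
  midpoint (43/2,19) outside
  → clear
Obstacle 3 [(1,13) (11,13) (6,24)]:
  edge (1,13)–(11,13): clear
  edge (11,13)–(6,24): clear
  edge (6,24)–(1,13): clear
  midpoint (43/2,19) outside
  → clear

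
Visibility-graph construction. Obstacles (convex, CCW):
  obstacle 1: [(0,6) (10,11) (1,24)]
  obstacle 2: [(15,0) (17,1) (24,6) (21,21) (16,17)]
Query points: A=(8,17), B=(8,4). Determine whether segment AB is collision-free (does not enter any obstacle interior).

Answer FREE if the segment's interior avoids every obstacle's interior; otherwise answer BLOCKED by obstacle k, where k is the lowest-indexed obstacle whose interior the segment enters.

BLOCKED by obstacle 1

Obstacle 1 [(0,6) (10,11) (1,24)]:
  edge (0,6)–(10,11): crosses AB
  edge (10,11)–(1,24): crosses AB
  edge (1,24)–(0,6): clear
  → BLOCKED
Obstacle 2 [(15,0) (17,1) (24,6) (21,21) (16,17)]:
  edge (15,0)–(17,1): clear
  edge (17,1)–(24,6): clear
  edge (24,6)–(21,21): clear
  edge (21,21)–(16,17): clear
  edge (16,17)–(15,0): clear
  midpoint (8,21/2) outside
  → clear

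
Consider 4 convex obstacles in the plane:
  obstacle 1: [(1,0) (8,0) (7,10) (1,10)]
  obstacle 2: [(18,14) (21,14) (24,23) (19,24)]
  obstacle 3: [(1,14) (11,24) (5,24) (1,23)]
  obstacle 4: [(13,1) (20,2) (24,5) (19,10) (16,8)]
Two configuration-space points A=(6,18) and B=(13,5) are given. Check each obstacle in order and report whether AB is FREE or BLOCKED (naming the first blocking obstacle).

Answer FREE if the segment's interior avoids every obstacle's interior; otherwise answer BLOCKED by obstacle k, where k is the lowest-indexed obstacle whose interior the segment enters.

Obstacle 1 [(1,0) (8,0) (7,10) (1,10)]:
  edge (1,0)–(8,0): clear
  edge (8,0)–(7,10): clear
  edge (7,10)–(1,10): clear
  edge (1,10)–(1,0): clear
  midpoint (19/2,23/2) outside
  → clear
Obstacle 2 [(18,14) (21,14) (24,23) (19,24)]:
  edge (18,14)–(21,14): clear
  edge (21,14)–(24,23): clear
  edge (24,23)–(19,24): clear
  edge (19,24)–(18,14): clear
  midpoint (19/2,23/2) outside
  → clear
Obstacle 3 [(1,14) (11,24) (5,24) (1,23)]:
  edge (1,14)–(11,24): clear
  edge (11,24)–(5,24): clear
  edge (5,24)–(1,23): clear
  edge (1,23)–(1,14): clear
  midpoint (19/2,23/2) outside
  → clear
Obstacle 4 [(13,1) (20,2) (24,5) (19,10) (16,8)]:
  edge (13,1)–(20,2): clear
  edge (20,2)–(24,5): clear
  edge (24,5)–(19,10): clear
  edge (19,10)–(16,8): clear
  edge (16,8)–(13,1): clear
  midpoint (19/2,23/2) outside
  → clear

FREE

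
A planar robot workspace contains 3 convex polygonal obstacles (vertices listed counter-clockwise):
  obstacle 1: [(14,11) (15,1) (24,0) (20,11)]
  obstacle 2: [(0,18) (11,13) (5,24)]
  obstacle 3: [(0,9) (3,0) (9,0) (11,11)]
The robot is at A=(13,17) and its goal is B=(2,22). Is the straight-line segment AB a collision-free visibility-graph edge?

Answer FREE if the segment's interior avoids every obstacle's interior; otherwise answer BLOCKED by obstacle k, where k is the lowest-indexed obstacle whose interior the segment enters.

Obstacle 1 [(14,11) (15,1) (24,0) (20,11)]:
  edge (14,11)–(15,1): clear
  edge (15,1)–(24,0): clear
  edge (24,0)–(20,11): clear
  edge (20,11)–(14,11): clear
  midpoint (15/2,39/2) outside
  → clear
Obstacle 2 [(0,18) (11,13) (5,24)]:
  edge (0,18)–(11,13): clear
  edge (11,13)–(5,24): crosses AB
  edge (5,24)–(0,18): crosses AB
  → BLOCKED
Obstacle 3 [(0,9) (3,0) (9,0) (11,11)]:
  edge (0,9)–(3,0): clear
  edge (3,0)–(9,0): clear
  edge (9,0)–(11,11): clear
  edge (11,11)–(0,9): clear
  midpoint (15/2,39/2) outside
  → clear

BLOCKED by obstacle 2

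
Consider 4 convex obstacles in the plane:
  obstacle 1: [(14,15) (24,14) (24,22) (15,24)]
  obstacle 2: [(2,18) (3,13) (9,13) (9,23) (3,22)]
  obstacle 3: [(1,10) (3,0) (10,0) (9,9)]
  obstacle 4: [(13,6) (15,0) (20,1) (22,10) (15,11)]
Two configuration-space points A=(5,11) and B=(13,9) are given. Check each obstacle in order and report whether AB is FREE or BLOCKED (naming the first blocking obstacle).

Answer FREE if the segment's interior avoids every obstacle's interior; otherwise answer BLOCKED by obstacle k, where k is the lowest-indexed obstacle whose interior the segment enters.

Obstacle 1 [(14,15) (24,14) (24,22) (15,24)]:
  edge (14,15)–(24,14): clear
  edge (24,14)–(24,22): clear
  edge (24,22)–(15,24): clear
  edge (15,24)–(14,15): clear
  midpoint (9,10) outside
  → clear
Obstacle 2 [(2,18) (3,13) (9,13) (9,23) (3,22)]:
  edge (2,18)–(3,13): clear
  edge (3,13)–(9,13): clear
  edge (9,13)–(9,23): clear
  edge (9,23)–(3,22): clear
  edge (3,22)–(2,18): clear
  midpoint (9,10) outside
  → clear
Obstacle 3 [(1,10) (3,0) (10,0) (9,9)]:
  edge (1,10)–(3,0): clear
  edge (3,0)–(10,0): clear
  edge (10,0)–(9,9): clear
  edge (9,9)–(1,10): clear
  midpoint (9,10) outside
  → clear
Obstacle 4 [(13,6) (15,0) (20,1) (22,10) (15,11)]:
  edge (13,6)–(15,0): clear
  edge (15,0)–(20,1): clear
  edge (20,1)–(22,10): clear
  edge (22,10)–(15,11): clear
  edge (15,11)–(13,6): clear
  midpoint (9,10) outside
  → clear

FREE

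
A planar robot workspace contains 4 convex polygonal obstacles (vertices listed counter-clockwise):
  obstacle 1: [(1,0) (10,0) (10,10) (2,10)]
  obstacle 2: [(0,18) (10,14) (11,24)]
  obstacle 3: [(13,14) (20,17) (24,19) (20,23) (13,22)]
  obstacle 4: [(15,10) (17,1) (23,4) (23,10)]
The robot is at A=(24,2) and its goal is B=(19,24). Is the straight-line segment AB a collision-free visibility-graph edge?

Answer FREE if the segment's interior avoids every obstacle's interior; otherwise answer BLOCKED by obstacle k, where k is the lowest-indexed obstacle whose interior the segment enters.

Obstacle 1 [(1,0) (10,0) (10,10) (2,10)]:
  edge (1,0)–(10,0): clear
  edge (10,0)–(10,10): clear
  edge (10,10)–(2,10): clear
  edge (2,10)–(1,0): clear
  midpoint (43/2,13) outside
  → clear
Obstacle 2 [(0,18) (10,14) (11,24)]:
  edge (0,18)–(10,14): clear
  edge (10,14)–(11,24): clear
  edge (11,24)–(0,18): clear
  midpoint (43/2,13) outside
  → clear
Obstacle 3 [(13,14) (20,17) (24,19) (20,23) (13,22)]:
  edge (13,14)–(20,17): clear
  edge (20,17)–(24,19): crosses AB
  edge (24,19)–(20,23): clear
  edge (20,23)–(13,22): crosses AB
  edge (13,22)–(13,14): clear
  → BLOCKED
Obstacle 4 [(15,10) (17,1) (23,4) (23,10)]:
  edge (15,10)–(17,1): clear
  edge (17,1)–(23,4): clear
  edge (23,4)–(23,10): crosses AB
  edge (23,10)–(15,10): crosses AB
  → BLOCKED

BLOCKED by obstacle 3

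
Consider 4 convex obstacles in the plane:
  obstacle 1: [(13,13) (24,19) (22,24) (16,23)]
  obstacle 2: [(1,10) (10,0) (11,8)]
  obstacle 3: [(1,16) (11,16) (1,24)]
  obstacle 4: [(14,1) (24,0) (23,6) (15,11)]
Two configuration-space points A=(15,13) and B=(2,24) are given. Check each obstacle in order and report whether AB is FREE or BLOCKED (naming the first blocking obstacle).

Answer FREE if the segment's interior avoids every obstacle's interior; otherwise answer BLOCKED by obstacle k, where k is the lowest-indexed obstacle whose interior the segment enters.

BLOCKED by obstacle 1

Obstacle 1 [(13,13) (24,19) (22,24) (16,23)]:
  edge (13,13)–(24,19): crosses AB
  edge (24,19)–(22,24): clear
  edge (22,24)–(16,23): clear
  edge (16,23)–(13,13): crosses AB
  → BLOCKED
Obstacle 2 [(1,10) (10,0) (11,8)]:
  edge (1,10)–(10,0): clear
  edge (10,0)–(11,8): clear
  edge (11,8)–(1,10): clear
  midpoint (17/2,37/2) outside
  → clear
Obstacle 3 [(1,16) (11,16) (1,24)]:
  edge (1,16)–(11,16): clear
  edge (11,16)–(1,24): clear
  edge (1,24)–(1,16): clear
  midpoint (17/2,37/2) outside
  → clear
Obstacle 4 [(14,1) (24,0) (23,6) (15,11)]:
  edge (14,1)–(24,0): clear
  edge (24,0)–(23,6): clear
  edge (23,6)–(15,11): clear
  edge (15,11)–(14,1): clear
  midpoint (17/2,37/2) outside
  → clear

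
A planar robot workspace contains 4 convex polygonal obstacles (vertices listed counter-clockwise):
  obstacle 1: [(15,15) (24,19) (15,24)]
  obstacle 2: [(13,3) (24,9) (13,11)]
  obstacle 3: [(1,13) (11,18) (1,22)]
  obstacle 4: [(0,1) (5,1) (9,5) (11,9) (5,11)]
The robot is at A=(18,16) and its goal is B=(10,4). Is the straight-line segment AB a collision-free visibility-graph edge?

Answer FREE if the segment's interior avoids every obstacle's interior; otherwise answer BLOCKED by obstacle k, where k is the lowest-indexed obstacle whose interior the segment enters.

BLOCKED by obstacle 2

Obstacle 1 [(15,15) (24,19) (15,24)]:
  edge (15,15)–(24,19): clear
  edge (24,19)–(15,24): clear
  edge (15,24)–(15,15): clear
  midpoint (14,10) outside
  → clear
Obstacle 2 [(13,3) (24,9) (13,11)]:
  edge (13,3)–(24,9): clear
  edge (24,9)–(13,11): crosses AB
  edge (13,11)–(13,3): crosses AB
  → BLOCKED
Obstacle 3 [(1,13) (11,18) (1,22)]:
  edge (1,13)–(11,18): clear
  edge (11,18)–(1,22): clear
  edge (1,22)–(1,13): clear
  midpoint (14,10) outside
  → clear
Obstacle 4 [(0,1) (5,1) (9,5) (11,9) (5,11)]:
  edge (0,1)–(5,1): clear
  edge (5,1)–(9,5): clear
  edge (9,5)–(11,9): clear
  edge (11,9)–(5,11): clear
  edge (5,11)–(0,1): clear
  midpoint (14,10) outside
  → clear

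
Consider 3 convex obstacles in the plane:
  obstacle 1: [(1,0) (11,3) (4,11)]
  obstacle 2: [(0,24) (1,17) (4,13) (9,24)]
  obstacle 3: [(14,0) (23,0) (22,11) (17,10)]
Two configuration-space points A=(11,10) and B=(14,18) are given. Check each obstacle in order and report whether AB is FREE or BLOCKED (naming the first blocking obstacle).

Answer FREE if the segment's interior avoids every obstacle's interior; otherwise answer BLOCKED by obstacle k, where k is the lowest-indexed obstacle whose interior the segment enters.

FREE

Obstacle 1 [(1,0) (11,3) (4,11)]:
  edge (1,0)–(11,3): clear
  edge (11,3)–(4,11): clear
  edge (4,11)–(1,0): clear
  midpoint (25/2,14) outside
  → clear
Obstacle 2 [(0,24) (1,17) (4,13) (9,24)]:
  edge (0,24)–(1,17): clear
  edge (1,17)–(4,13): clear
  edge (4,13)–(9,24): clear
  edge (9,24)–(0,24): clear
  midpoint (25/2,14) outside
  → clear
Obstacle 3 [(14,0) (23,0) (22,11) (17,10)]:
  edge (14,0)–(23,0): clear
  edge (23,0)–(22,11): clear
  edge (22,11)–(17,10): clear
  edge (17,10)–(14,0): clear
  midpoint (25/2,14) outside
  → clear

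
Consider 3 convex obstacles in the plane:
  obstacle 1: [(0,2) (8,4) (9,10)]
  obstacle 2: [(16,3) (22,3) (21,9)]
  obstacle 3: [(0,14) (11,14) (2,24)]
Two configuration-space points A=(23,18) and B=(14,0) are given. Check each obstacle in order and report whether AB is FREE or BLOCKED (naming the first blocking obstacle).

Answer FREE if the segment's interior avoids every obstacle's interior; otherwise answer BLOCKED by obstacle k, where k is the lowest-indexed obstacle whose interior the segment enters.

FREE

Obstacle 1 [(0,2) (8,4) (9,10)]:
  edge (0,2)–(8,4): clear
  edge (8,4)–(9,10): clear
  edge (9,10)–(0,2): clear
  midpoint (37/2,9) outside
  → clear
Obstacle 2 [(16,3) (22,3) (21,9)]:
  edge (16,3)–(22,3): clear
  edge (22,3)–(21,9): clear
  edge (21,9)–(16,3): clear
  midpoint (37/2,9) outside
  → clear
Obstacle 3 [(0,14) (11,14) (2,24)]:
  edge (0,14)–(11,14): clear
  edge (11,14)–(2,24): clear
  edge (2,24)–(0,14): clear
  midpoint (37/2,9) outside
  → clear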